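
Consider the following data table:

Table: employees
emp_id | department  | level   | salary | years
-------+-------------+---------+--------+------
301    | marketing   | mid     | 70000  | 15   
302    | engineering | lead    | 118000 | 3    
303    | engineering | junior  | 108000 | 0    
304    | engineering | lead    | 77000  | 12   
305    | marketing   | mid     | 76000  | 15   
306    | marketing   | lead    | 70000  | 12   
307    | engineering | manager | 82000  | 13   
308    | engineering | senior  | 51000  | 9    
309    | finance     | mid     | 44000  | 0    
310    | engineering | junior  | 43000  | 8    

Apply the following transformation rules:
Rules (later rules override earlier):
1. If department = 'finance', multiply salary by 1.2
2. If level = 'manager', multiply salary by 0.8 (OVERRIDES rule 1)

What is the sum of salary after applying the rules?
731400.0

Step 1: Rule 2 takes priority for records with level = 'manager'
  - 1 records: 82000 × 0.8 = 65600.0
Step 2: Rule 1 applies to remaining records with department = 'finance'
  - 1 records: 44000 × 1.2 = 52800.0
Step 3: Other records unchanged: 613000
Step 4: Final sum = 65600.0 + 52800.0 + 613000 = 731400.0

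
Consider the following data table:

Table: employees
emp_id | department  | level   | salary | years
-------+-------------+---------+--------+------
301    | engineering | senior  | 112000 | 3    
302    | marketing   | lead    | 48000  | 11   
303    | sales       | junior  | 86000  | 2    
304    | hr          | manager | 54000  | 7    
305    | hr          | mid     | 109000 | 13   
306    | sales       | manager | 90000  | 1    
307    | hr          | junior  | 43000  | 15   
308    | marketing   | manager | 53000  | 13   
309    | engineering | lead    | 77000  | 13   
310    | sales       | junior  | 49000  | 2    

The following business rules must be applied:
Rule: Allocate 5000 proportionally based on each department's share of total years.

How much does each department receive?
engineering: 1000.0, hr: 2187.5, marketing: 1500.0, sales: 312.5

Step 1: Calculate total years = 80
Step 2: Calculate each department's proportion:
  engineering: 16/80 = 20.00% → 1000.0
  hr: 35/80 = 43.75% → 2187.5
  marketing: 24/80 = 30.00% → 1500.0
  sales: 5/80 = 6.25% → 312.5
Step 3: Verify: sum of allocations ≈ 5000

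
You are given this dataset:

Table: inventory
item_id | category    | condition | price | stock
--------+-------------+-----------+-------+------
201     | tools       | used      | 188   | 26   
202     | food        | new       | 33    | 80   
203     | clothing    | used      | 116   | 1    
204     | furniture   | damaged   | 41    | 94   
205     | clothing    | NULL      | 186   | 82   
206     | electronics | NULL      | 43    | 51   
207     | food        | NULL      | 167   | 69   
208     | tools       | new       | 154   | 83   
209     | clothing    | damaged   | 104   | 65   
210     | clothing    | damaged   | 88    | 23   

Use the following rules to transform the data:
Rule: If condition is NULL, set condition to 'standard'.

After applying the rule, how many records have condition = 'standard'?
3

Step 1: Count records where condition IS NULL
Step 2: Found 3 records with NULL condition
Step 3: These records will have condition set to 'standard'
Step 4: Records already having condition = 'standard': 0
Step 5: Answer: 3 + 0 = 3 records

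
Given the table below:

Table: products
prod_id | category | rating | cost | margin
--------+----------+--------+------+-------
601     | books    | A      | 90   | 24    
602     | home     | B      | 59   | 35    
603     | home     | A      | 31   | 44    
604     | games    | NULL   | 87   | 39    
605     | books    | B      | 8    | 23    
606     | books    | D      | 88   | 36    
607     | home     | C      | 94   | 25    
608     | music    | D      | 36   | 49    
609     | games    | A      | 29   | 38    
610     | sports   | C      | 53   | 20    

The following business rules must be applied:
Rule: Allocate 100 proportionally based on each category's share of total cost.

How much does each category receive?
books: 32.35, games: 20.17, home: 32.0, music: 6.26, sports: 9.22

Step 1: Calculate total cost = 575
Step 2: Calculate each category's proportion:
  books: 186/575 = 32.35% → 32.35
  games: 116/575 = 20.17% → 20.17
  home: 184/575 = 32.00% → 32.0
  music: 36/575 = 6.26% → 6.26
  sports: 53/575 = 9.22% → 9.22
Step 3: Verify: sum of allocations ≈ 100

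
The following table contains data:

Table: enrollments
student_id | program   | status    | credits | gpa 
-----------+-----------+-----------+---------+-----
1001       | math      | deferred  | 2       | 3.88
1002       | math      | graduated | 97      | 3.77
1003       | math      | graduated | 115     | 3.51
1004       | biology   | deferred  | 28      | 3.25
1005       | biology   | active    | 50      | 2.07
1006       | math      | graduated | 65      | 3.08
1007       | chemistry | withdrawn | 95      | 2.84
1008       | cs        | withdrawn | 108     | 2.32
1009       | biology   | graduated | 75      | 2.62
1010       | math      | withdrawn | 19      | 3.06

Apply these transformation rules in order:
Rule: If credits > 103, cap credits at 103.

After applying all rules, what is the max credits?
103

Step 1: Original maximum credits = 115
Step 2: Apply cap at 103
Step 3: 2 records had credits > 103 and were capped
Step 4: Maximum after transformation = 103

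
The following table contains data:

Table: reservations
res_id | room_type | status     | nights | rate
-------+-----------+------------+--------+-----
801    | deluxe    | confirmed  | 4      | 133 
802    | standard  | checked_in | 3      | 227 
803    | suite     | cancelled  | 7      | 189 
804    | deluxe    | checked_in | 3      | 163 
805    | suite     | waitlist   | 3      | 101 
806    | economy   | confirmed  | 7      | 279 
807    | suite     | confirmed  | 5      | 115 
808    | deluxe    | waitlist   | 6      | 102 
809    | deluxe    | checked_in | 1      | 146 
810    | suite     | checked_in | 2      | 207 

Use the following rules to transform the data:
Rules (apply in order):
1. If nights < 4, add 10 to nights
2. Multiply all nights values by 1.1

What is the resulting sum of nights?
100.1

Step 1: Apply Rule 1 - Add 10 to records with nights < 4
  - 5 records affected: 12 + (5 × 10) = 62
  - Unaffected records: 29
  - Sum after Rule 1: 91
Step 2: Apply Rule 2 - Multiply all by 1.1
  - 91 × 1.1 = 100.1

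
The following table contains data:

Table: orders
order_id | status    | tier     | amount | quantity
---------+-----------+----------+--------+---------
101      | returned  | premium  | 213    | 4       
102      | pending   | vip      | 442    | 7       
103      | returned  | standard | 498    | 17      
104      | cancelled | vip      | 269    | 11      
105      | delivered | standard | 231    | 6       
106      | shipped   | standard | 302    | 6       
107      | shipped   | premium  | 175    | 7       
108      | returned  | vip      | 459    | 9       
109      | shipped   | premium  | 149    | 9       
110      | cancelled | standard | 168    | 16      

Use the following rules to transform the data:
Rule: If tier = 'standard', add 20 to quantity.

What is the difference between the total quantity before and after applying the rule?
80

Step 1: Original sum of quantity = 92
Step 2: 4 records have tier = 'standard'
Step 3: Each affected record changes by 20
Step 4: Total change = 4 × 20 = 80
Step 5: New sum = 92 + 80 = 172
Step 6: Difference = |172 - 92| = 80
        (Sum increased by 80)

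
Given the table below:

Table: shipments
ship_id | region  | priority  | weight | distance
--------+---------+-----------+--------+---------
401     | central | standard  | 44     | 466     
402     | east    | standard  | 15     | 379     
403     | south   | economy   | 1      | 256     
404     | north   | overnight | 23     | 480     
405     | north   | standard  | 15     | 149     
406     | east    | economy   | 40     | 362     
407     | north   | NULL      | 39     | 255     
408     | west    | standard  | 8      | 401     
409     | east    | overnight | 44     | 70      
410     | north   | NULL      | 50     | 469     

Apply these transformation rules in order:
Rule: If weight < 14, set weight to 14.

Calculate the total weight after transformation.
298

Step 1: 2 records have weight < 14
Step 2: These records originally summed to 9
Step 3: After setting to minimum: 2 × 14 = 28
Step 4: Unaffected records sum: 270
Step 5: Final sum = 28 + 270 = 298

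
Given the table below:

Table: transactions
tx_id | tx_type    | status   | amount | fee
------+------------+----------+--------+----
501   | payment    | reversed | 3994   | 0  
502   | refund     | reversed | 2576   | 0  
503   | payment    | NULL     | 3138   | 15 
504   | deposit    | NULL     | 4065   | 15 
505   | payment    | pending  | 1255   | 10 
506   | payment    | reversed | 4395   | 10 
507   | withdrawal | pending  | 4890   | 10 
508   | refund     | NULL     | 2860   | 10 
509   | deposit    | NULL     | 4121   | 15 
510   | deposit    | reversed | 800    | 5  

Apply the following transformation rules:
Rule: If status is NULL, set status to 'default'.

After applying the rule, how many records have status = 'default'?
4

Step 1: Count records where status IS NULL
Step 2: Found 4 records with NULL status
Step 3: These records will have status set to 'default'
Step 4: Records already having status = 'default': 0
Step 5: Answer: 4 + 0 = 4 records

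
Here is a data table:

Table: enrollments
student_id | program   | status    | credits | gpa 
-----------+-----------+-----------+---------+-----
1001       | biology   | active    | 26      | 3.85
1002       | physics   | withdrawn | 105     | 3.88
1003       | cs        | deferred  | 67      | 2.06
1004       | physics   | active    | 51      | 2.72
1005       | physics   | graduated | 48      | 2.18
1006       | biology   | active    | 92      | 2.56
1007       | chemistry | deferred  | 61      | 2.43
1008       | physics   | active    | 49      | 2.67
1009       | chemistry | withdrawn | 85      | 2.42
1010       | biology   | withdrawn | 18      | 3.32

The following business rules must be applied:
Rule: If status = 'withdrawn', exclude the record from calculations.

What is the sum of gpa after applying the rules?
18.47

Step 1: Identify records where status = 'withdrawn'
Step 2: The excluded records sum to 9.62
Step 3: Original total gpa = 28.09
Step 4: Remaining total = 28.09 - 9.62 = 18.47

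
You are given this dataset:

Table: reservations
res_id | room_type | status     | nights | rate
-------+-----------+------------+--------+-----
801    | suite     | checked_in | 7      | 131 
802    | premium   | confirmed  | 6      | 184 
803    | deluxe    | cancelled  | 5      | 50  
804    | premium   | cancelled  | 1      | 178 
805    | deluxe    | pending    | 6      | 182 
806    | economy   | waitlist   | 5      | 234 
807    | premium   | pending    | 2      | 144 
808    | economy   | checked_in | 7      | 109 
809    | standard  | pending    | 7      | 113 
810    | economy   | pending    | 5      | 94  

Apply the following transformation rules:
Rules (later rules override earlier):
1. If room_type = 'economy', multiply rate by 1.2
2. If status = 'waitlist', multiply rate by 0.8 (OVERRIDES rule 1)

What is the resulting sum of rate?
1412.8

Step 1: Rule 2 takes priority for records with status = 'waitlist'
  - 1 records: 234 × 0.8 = 187.2
Step 2: Rule 1 applies to remaining records with room_type = 'economy'
  - 2 records: 203 × 1.2 = 243.6
Step 3: Other records unchanged: 982
Step 4: Final sum = 187.2 + 243.6 + 982 = 1412.8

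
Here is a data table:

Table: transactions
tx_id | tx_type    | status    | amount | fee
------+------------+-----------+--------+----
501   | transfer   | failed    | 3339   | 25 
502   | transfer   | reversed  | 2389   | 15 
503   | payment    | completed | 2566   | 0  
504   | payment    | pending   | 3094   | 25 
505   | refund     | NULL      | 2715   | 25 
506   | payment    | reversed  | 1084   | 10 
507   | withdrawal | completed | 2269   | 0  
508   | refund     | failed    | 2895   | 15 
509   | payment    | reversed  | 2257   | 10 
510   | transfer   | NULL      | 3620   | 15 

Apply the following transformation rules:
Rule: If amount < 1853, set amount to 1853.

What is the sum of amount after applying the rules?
26997

Step 1: 1 records have amount < 1853
Step 2: These records originally summed to 1084
Step 3: After setting to minimum: 1 × 1853 = 1853
Step 4: Unaffected records sum: 25144
Step 5: Final sum = 1853 + 25144 = 26997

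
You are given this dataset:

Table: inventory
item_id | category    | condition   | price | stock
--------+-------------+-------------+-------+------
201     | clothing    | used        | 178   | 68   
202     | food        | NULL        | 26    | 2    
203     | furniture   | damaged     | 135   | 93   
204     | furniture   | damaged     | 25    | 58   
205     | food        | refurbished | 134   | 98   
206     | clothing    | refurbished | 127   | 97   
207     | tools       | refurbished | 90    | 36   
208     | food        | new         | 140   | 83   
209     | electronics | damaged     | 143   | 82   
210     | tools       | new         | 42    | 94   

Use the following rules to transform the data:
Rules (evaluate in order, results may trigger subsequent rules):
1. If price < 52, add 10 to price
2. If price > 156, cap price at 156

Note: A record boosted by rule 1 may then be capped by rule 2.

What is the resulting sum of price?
1048

Step 1: Apply rule 1 to records with price < 52
  - 3 records get bonus of 10
  - Of these, 0 records then exceed 156 and get capped
Step 2: Apply rule 2 to records with price > 156
  - 1 records (original) are capped
Step 3: Calculate final sum = 1048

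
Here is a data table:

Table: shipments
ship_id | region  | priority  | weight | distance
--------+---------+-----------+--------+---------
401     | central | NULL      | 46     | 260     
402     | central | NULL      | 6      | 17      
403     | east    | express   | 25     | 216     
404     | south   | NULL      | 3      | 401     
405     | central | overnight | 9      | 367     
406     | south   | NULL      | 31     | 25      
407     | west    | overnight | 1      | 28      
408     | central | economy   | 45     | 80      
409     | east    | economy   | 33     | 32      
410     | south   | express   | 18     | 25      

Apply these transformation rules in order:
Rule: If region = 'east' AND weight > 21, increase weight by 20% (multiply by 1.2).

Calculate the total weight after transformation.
228.6

Step 1: Find records where region = 'east' AND weight > 21
Step 2: 2 records match, summing to 58
Step 3: After multiplier: 58 × 1.2 = 69.6
Step 4: Unaffected records sum: 159
Step 5: Final sum = 69.6 + 159 = 228.6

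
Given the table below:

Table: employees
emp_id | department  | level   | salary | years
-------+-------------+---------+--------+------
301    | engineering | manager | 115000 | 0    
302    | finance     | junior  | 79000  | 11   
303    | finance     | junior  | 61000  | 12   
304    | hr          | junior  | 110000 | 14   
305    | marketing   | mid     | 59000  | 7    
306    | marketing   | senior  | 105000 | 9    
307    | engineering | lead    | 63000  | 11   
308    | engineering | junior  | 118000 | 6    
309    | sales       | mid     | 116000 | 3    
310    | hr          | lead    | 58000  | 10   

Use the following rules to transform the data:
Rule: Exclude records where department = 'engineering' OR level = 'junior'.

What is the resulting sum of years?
29

Step 1: Find records where department = 'engineering' OR level = 'junior'
Step 2: 6 records match, summing to 54
Step 3: Original sum: 83
Step 4: Remaining sum = 83 - 54 = 29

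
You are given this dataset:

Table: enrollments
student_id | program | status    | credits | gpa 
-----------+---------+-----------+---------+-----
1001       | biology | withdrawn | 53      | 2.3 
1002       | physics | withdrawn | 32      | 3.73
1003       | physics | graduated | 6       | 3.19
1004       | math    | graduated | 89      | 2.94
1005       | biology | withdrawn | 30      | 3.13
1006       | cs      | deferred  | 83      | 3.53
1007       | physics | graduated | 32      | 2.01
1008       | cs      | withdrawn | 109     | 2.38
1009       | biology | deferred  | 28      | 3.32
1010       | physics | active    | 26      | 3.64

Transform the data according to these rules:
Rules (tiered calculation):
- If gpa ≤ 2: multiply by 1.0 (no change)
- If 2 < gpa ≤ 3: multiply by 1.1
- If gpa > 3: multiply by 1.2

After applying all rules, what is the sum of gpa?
35.24

Step 1: Tier 1 (gpa ≤ 2): 0 records, sum = 0 × 1.0 = 0.0
Step 2: Tier 2 (2 < gpa ≤ 3): 4 records, sum = 9.63 × 1.1 = 10.59
Step 3: Tier 3 (gpa > 3): 6 records, sum = 20.54 × 1.2 = 24.65
Step 4: Final sum = 0.0 + 10.59 + 24.65 = 35.24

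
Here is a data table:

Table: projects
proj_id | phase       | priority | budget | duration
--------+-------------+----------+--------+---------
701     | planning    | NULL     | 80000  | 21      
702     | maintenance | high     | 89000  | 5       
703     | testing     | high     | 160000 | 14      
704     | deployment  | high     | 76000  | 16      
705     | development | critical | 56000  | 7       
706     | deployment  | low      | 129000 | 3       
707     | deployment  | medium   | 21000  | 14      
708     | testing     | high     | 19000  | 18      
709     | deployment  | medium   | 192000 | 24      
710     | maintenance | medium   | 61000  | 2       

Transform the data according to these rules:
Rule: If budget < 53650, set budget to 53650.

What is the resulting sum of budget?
950300

Step 1: 2 records have budget < 53650
Step 2: These records originally summed to 40000
Step 3: After setting to minimum: 2 × 53650 = 107300
Step 4: Unaffected records sum: 843000
Step 5: Final sum = 107300 + 843000 = 950300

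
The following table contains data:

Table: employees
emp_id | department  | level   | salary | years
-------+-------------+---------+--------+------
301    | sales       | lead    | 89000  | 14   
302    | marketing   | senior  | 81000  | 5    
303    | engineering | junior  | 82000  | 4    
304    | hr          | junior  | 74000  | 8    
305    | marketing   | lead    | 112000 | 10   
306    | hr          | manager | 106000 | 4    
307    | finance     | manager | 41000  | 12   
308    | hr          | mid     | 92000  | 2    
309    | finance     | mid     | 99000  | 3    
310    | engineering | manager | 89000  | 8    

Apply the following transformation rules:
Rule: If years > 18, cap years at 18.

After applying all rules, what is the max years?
14

Step 1: Original maximum years = 14
Step 2: Check cap of 18 against maximum
Step 3: No records exceed the cap (max 14 <= cap 18), so no capping applies
Step 4: Maximum after transformation = 14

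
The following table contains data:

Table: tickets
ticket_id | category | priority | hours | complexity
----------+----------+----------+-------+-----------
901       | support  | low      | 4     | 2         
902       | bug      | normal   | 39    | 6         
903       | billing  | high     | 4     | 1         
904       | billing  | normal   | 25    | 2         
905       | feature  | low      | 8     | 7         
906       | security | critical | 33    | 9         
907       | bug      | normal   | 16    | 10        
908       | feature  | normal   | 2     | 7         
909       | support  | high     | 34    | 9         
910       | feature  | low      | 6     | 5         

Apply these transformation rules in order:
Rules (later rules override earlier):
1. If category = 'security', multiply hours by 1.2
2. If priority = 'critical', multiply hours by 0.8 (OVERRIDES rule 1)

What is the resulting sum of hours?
164.4

Step 1: Rule 2 takes priority for records with priority = 'critical'
  - 1 records: 33 × 0.8 = 26.4
Step 2: Rule 1 applies to remaining records with category = 'security'
  - 0 records: 0 × 1.2 = 0.0
Step 3: Other records unchanged: 138
Step 4: Final sum = 26.4 + 0.0 + 138 = 164.4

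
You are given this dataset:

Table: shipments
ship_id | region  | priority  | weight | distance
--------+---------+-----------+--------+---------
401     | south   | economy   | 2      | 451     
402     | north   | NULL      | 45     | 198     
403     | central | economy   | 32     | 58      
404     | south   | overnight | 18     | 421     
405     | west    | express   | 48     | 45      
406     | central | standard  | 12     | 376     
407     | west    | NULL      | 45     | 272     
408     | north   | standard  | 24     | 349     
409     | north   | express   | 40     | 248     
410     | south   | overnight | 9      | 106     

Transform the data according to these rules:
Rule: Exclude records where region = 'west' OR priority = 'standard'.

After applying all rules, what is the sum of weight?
146

Step 1: Find records where region = 'west' OR priority = 'standard'
Step 2: 4 records match, summing to 129
Step 3: Original sum: 275
Step 4: Remaining sum = 275 - 129 = 146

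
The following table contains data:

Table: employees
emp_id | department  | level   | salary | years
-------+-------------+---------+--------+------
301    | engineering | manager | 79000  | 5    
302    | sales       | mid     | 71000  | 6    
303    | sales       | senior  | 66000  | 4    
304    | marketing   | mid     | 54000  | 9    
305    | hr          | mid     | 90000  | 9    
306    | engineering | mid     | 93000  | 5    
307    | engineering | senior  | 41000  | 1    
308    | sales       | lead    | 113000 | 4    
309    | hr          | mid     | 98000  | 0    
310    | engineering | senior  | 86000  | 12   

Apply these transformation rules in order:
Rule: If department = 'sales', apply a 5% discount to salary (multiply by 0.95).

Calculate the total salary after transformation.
778500.0

Step 1: Records with department = 'sales' have total salary = 250000
Step 2: Apply multiplier: 250000 × 0.95 = 237500.0
Step 3: Other records total: 541000
Step 4: Final sum = 237500.0 + 541000 = 778500.0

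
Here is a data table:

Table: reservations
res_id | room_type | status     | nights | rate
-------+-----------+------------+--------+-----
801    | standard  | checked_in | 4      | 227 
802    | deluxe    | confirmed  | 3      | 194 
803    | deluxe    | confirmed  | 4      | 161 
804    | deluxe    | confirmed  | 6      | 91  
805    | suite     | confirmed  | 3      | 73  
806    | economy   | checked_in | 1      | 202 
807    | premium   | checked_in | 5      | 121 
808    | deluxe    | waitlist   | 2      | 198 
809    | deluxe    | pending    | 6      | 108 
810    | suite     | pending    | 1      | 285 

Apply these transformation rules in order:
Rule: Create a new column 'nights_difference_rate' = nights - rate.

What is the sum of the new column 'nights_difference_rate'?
-1625

Step 1: For each record, compute nights - rate
Example calculations:
  4 - 227 = -223
  3 - 194 = -191
  4 - 161 = -157
  ...
Step 2: Sum all derived values
Step 3: Total = -1625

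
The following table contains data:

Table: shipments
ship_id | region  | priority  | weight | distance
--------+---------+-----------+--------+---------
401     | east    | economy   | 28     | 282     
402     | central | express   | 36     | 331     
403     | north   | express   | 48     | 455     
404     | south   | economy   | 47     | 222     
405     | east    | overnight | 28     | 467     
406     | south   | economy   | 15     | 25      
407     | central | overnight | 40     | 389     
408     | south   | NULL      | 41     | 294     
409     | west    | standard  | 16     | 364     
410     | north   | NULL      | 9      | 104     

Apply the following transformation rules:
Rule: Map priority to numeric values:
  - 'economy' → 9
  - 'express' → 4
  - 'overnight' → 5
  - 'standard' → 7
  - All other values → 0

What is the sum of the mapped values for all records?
52

Step 1: Apply mapping to each record
Step 2: Count by status:
  'economy': 3 records × 9 = 27
  'express': 2 records × 4 = 8
  'overnight': 2 records × 5 = 10
  'standard': 1 records × 7 = 7
Step 3: Sum all mapped values = 52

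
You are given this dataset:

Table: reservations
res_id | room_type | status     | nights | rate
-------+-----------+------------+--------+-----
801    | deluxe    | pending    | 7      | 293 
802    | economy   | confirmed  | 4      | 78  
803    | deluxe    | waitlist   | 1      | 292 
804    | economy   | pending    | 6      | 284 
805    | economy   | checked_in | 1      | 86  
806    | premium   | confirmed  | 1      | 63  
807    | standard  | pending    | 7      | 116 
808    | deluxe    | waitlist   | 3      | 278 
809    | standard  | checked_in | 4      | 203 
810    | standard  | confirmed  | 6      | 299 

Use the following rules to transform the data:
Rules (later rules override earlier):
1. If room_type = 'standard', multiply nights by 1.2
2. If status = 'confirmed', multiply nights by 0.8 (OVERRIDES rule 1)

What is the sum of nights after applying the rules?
40.0

Step 1: Rule 2 takes priority for records with status = 'confirmed'
  - 3 records: 11 × 0.8 = 8.8
Step 2: Rule 1 applies to remaining records with room_type = 'standard'
  - 2 records: 11 × 1.2 = 13.2
Step 3: Other records unchanged: 18
Step 4: Final sum = 8.8 + 13.2 + 18 = 40.0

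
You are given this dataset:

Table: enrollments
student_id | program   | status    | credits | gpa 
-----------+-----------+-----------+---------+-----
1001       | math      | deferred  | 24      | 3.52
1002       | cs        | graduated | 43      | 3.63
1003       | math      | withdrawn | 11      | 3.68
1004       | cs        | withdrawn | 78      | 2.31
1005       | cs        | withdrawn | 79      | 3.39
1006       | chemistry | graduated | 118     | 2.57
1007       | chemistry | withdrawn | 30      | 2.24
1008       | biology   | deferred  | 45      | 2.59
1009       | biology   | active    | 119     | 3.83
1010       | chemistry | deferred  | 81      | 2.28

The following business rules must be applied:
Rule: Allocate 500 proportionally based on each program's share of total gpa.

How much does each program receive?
biology: 106.86, chemistry: 118.01, cs: 155.29, math: 119.84

Step 1: Calculate total gpa = 30.04
Step 2: Calculate each program's proportion:
  biology: 6.42/30.04 = 21.37% → 106.86
  chemistry: 7.09/30.04 = 23.60% → 118.01
  cs: 9.33/30.04 = 31.06% → 155.29
  math: 7.2/30.04 = 23.97% → 119.84
Step 3: Verify: sum of allocations ≈ 500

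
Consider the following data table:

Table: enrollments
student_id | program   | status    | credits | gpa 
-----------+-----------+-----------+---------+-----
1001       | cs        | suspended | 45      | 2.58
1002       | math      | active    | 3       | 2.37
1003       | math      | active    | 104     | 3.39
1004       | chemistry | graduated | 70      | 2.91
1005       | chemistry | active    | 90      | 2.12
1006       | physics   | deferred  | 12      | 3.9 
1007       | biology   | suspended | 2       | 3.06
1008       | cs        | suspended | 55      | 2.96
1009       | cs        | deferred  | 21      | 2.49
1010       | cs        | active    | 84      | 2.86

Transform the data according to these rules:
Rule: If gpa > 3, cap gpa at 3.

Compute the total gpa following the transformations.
27.29

Step 1: 3 records have gpa > 3
Step 2: These records originally summed to 10.35
Step 3: After capping: 3 × 3 = 9
Step 4: Unaffected records sum: 18.29
Step 5: Final sum = 9 + 18.29 = 27.29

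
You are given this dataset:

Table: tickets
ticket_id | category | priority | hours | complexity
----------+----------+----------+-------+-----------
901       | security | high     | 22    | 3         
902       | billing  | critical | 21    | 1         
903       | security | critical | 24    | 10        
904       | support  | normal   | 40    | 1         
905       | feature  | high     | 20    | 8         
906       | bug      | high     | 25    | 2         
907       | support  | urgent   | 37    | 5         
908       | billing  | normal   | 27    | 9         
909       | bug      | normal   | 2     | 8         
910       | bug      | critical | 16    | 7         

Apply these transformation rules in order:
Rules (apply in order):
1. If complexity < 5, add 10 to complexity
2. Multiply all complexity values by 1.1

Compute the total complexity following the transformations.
103.4

Step 1: Apply Rule 1 - Add 10 to records with complexity < 5
  - 4 records affected: 7 + (4 × 10) = 47
  - Unaffected records: 47
  - Sum after Rule 1: 94
Step 2: Apply Rule 2 - Multiply all by 1.1
  - 94 × 1.1 = 103.4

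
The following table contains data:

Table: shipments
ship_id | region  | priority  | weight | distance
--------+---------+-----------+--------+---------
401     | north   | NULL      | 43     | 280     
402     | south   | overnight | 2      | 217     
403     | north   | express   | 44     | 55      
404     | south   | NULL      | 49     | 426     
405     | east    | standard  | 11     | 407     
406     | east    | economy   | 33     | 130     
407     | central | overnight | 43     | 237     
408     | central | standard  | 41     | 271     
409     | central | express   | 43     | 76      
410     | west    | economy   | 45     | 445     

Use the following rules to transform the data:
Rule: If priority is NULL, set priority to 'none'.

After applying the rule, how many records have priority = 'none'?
2

Step 1: Count records where priority IS NULL
Step 2: Found 2 records with NULL priority
Step 3: These records will have priority set to 'none'
Step 4: Records already having priority = 'none': 0
Step 5: Answer: 2 + 0 = 2 records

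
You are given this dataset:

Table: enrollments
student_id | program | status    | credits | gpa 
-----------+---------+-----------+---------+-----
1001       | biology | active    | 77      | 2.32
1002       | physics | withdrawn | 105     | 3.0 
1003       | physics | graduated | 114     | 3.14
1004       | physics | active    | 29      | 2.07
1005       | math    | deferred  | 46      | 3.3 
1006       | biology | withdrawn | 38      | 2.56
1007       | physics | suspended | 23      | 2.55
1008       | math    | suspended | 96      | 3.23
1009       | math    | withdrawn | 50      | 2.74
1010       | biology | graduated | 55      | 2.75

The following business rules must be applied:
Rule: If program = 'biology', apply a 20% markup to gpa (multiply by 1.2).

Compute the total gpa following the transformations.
29.19

Step 1: Records with program = 'biology' have total gpa = 7.63
Step 2: Apply multiplier: 7.63 × 1.2 = 9.16
Step 3: Other records total: 20.03
Step 4: Final sum = 9.16 + 20.03 = 29.19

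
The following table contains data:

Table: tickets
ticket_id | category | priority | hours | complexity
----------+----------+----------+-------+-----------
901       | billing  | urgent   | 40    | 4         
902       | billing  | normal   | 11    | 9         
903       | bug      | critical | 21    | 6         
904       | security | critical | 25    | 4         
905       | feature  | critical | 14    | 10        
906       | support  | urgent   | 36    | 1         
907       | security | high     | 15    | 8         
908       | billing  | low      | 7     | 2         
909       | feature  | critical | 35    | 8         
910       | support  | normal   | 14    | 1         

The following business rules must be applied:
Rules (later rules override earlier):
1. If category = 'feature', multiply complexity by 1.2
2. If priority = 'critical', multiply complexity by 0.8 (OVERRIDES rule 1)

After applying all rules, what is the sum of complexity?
47.4

Step 1: Rule 2 takes priority for records with priority = 'critical'
  - 4 records: 28 × 0.8 = 22.4
Step 2: Rule 1 applies to remaining records with category = 'feature'
  - 0 records: 0 × 1.2 = 0.0
Step 3: Other records unchanged: 25
Step 4: Final sum = 22.4 + 0.0 + 25 = 47.4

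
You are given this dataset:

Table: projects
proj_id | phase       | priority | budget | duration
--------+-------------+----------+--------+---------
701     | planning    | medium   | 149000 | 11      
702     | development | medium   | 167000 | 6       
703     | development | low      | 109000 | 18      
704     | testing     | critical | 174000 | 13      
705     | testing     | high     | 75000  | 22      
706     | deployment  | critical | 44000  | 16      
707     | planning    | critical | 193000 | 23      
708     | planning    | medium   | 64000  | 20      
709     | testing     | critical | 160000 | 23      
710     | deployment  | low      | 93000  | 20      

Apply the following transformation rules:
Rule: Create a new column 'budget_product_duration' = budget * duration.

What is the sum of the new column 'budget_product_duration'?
20478000

Step 1: For each record, compute budget * duration
Example calculations:
  149000 * 11 = 1639000
  167000 * 6 = 1002000
  109000 * 18 = 1962000
  ...
Step 2: Sum all derived values
Step 3: Total = 20478000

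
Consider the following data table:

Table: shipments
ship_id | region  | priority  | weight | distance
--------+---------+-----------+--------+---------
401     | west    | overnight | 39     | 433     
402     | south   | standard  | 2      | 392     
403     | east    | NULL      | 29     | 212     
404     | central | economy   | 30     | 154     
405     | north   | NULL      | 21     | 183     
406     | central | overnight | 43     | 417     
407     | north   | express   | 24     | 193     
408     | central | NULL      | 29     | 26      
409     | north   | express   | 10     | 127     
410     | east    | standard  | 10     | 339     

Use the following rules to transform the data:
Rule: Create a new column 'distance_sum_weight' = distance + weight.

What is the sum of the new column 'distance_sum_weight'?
2713

Step 1: For each record, compute distance + weight
Example calculations:
  433 + 39 = 472
  392 + 2 = 394
  212 + 29 = 241
  ...
Step 2: Sum all derived values
Step 3: Total = 2713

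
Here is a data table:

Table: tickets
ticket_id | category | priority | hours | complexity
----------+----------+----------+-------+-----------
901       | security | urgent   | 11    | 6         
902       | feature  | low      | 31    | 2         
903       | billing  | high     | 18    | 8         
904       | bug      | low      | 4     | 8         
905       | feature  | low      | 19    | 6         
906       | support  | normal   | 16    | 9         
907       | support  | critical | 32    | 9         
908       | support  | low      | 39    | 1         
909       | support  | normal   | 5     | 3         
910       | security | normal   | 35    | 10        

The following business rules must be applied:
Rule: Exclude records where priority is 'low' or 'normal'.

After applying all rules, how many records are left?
3

Step 1: Count records to exclude
  - 4 (low) + 3 (normal) = 7 records
Step 2: Total records: 10
Step 3: Remaining = 10 - 7 = 3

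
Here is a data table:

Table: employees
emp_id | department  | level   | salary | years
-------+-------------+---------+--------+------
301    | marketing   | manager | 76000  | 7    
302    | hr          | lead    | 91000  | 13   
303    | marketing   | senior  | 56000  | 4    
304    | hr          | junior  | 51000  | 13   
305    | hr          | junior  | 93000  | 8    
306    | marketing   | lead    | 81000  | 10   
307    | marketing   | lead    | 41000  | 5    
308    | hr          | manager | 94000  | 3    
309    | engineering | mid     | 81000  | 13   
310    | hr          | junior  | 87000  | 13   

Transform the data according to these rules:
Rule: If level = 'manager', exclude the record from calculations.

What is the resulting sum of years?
79

Step 1: Identify records where level = 'manager'
Step 2: The excluded records sum to 10
Step 3: Original total years = 89
Step 4: Remaining total = 89 - 10 = 79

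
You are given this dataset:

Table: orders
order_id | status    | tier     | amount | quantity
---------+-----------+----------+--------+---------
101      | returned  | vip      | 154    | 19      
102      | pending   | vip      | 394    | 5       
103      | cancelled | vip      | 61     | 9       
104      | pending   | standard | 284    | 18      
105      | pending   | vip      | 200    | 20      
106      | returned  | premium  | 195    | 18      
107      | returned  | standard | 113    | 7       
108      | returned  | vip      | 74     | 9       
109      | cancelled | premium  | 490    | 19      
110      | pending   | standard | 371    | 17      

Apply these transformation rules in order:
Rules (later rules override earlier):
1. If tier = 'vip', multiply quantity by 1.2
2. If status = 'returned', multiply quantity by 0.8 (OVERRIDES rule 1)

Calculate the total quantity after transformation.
137.2

Step 1: Rule 2 takes priority for records with status = 'returned'
  - 4 records: 53 × 0.8 = 42.4
Step 2: Rule 1 applies to remaining records with tier = 'vip'
  - 3 records: 34 × 1.2 = 40.8
Step 3: Other records unchanged: 54
Step 4: Final sum = 42.4 + 40.8 + 54 = 137.2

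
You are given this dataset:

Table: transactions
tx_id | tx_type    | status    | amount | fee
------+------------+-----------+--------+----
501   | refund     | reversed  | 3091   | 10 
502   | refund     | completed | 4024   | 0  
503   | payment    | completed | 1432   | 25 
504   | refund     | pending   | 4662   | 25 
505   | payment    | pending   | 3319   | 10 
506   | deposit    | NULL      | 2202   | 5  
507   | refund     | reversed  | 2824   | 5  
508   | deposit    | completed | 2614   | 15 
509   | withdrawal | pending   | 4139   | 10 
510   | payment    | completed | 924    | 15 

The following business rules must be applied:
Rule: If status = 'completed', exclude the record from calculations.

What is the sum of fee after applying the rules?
65

Step 1: Identify records where status = 'completed'
Step 2: The excluded records sum to 55
Step 3: Original total fee = 120
Step 4: Remaining total = 120 - 55 = 65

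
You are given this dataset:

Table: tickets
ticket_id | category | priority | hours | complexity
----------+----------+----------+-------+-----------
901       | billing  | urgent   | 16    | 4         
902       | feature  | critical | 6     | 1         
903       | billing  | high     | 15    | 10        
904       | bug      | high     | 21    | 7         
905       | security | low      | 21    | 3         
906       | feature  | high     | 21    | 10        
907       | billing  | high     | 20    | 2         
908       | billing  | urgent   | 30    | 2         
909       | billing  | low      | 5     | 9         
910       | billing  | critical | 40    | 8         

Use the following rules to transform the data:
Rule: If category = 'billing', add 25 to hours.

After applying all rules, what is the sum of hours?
345

Step 1: Count records where category = 'billing': 6
Step 2: Total bonus added: 6 × 25 = 150
Step 3: Original sum of hours: 195
Step 4: Final sum = 195 + 150 = 345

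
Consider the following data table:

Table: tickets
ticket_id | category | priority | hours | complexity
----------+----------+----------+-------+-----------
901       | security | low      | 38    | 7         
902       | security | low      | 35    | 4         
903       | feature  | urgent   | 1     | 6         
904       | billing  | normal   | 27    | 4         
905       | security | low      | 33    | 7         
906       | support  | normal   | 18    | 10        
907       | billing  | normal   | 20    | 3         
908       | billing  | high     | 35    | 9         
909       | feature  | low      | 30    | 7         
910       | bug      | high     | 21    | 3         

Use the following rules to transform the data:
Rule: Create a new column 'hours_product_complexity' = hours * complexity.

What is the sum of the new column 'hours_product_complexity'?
1579

Step 1: For each record, compute hours * complexity
Example calculations:
  38 * 7 = 266
  35 * 4 = 140
  1 * 6 = 6
  ...
Step 2: Sum all derived values
Step 3: Total = 1579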